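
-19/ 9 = -2.11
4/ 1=4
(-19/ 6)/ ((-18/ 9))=19/ 12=1.58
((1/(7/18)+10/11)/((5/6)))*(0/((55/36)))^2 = 0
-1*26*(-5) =130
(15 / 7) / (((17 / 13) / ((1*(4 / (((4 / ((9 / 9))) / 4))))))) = 780 / 119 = 6.55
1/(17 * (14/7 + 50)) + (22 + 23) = 39781/884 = 45.00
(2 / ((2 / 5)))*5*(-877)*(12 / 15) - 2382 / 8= -71351 / 4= -17837.75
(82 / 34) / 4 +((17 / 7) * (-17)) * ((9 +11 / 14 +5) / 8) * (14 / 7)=-1012973 / 6664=-152.01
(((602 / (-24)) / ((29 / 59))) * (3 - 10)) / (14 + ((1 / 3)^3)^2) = 512001 / 20068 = 25.51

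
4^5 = 1024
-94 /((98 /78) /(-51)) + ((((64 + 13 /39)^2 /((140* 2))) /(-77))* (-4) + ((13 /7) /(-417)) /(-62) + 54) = 404514123938 /104514795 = 3870.40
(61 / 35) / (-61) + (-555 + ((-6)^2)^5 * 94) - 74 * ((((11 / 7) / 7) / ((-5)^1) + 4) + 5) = 1392535734942 / 245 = 5683819326.29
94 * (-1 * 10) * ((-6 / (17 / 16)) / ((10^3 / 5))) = 2256 / 85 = 26.54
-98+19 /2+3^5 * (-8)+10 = -4045 /2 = -2022.50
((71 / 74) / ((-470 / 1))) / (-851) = 71 / 29597780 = 0.00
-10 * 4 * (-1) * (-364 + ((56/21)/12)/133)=-17428240/1197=-14559.93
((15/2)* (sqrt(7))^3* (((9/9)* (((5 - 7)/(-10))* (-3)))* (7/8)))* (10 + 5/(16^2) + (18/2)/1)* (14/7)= -2147229* sqrt(7)/2048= -2773.94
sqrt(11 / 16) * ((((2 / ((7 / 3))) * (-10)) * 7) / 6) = -5 * sqrt(11) / 2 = -8.29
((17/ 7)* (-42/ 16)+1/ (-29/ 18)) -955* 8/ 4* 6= -2660343/ 232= -11467.00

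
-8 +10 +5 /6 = 17 /6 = 2.83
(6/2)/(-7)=-3/7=-0.43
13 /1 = 13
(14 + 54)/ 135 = 68/ 135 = 0.50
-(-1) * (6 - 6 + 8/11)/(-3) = -0.24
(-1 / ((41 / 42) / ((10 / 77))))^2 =3600 / 203401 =0.02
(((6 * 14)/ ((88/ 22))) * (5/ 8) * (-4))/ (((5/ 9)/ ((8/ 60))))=-63/ 5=-12.60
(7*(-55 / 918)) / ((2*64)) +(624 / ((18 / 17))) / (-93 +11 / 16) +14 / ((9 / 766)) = 205689974459 / 173553408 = 1185.17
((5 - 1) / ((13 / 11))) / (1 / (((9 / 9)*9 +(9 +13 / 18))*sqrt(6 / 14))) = 7414*sqrt(21) / 819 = 41.48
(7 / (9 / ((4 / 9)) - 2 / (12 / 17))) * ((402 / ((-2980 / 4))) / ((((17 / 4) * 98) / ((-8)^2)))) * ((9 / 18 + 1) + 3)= -2778624 / 18528895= -0.15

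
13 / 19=0.68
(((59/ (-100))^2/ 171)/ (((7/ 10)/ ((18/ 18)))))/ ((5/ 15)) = 3481/ 399000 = 0.01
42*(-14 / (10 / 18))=-5292 / 5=-1058.40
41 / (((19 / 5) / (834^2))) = 142588980 / 19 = 7504683.16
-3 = -3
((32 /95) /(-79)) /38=-16 /142595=-0.00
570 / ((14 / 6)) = 1710 / 7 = 244.29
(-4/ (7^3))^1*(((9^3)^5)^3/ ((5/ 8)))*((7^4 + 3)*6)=-2349007981454874197664047000000000000000000000.00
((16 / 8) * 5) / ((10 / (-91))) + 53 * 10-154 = 285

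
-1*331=-331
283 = 283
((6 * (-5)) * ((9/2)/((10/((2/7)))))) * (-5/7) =135/49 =2.76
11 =11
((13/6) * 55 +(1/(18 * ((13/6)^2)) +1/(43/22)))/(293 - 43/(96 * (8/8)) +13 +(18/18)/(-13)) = 83499664/213109247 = 0.39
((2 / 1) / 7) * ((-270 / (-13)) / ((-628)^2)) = 135 / 8972236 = 0.00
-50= -50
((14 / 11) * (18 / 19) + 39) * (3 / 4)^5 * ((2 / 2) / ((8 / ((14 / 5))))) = 14293503 / 4280320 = 3.34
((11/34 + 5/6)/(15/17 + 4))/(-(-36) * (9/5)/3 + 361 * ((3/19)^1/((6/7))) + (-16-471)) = -590/993261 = -0.00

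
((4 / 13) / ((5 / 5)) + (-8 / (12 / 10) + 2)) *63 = -274.62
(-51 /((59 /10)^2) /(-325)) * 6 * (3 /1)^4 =99144 /45253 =2.19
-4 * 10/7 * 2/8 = -10/7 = -1.43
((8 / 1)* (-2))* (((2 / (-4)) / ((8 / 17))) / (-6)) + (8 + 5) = 61 / 6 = 10.17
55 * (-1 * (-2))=110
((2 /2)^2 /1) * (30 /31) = 30 /31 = 0.97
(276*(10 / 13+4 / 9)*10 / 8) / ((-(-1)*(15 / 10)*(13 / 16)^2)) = 8360960 / 19773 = 422.85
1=1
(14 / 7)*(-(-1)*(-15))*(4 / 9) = -40 / 3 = -13.33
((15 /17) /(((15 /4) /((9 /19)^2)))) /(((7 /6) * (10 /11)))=10692 /214795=0.05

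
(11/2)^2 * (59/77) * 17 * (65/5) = 143429/28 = 5122.46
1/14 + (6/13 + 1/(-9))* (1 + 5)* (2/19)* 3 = 2543/3458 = 0.74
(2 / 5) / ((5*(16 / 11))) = 11 / 200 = 0.06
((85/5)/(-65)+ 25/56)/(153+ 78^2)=673/22702680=0.00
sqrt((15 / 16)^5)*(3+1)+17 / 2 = 225*sqrt(15) / 256+17 / 2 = 11.90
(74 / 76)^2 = 1369 / 1444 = 0.95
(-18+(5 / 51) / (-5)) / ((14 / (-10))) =4595 / 357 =12.87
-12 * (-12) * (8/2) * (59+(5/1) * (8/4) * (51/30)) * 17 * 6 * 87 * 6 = 2330809344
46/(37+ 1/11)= 253/204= 1.24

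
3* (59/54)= 59/18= 3.28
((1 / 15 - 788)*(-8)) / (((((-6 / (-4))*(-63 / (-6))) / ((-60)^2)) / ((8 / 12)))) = 60513280 / 63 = 960528.25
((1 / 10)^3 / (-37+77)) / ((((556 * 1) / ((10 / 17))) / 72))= 9 / 4726000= 0.00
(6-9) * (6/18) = -1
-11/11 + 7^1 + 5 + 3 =14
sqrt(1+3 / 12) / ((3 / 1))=sqrt(5) / 6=0.37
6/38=3/19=0.16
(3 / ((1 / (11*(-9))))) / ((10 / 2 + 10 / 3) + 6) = -20.72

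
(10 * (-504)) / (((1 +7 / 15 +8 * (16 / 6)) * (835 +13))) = -525 / 2014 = -0.26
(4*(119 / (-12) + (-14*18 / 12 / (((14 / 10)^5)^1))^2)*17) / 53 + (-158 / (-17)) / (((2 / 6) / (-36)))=-15534372301667 / 15582257103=-996.93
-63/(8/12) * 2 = -189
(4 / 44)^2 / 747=1 / 90387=0.00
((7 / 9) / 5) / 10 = 7 / 450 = 0.02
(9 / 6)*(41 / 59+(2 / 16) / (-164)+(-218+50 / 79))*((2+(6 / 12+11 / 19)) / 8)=-465076849419 / 3718061056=-125.09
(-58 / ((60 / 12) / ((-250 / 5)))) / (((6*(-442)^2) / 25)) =3625 / 293046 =0.01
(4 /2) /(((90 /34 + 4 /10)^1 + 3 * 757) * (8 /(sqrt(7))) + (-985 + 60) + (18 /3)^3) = 71715350 /2365781416329 + 262879840 * sqrt(7) /2365781416329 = 0.00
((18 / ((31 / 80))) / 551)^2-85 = -24797574085 / 291760561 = -84.99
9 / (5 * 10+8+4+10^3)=1 / 118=0.01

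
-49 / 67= -0.73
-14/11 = -1.27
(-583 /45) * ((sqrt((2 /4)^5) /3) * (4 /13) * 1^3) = -583 * sqrt(2) /3510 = -0.23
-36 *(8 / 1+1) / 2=-162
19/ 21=0.90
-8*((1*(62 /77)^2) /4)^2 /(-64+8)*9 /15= 2770563 /1230356435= 0.00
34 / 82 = 17 / 41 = 0.41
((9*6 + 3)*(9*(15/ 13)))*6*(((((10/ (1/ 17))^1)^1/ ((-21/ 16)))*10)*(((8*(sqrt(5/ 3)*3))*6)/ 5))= -4018636800*sqrt(15)/ 91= -171034213.20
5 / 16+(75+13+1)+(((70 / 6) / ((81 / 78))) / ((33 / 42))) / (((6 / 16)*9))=36008173 / 384912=93.55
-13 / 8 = -1.62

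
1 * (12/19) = 12/19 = 0.63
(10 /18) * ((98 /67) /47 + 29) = 152365 /9447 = 16.13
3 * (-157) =-471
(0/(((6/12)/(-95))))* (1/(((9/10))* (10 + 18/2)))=0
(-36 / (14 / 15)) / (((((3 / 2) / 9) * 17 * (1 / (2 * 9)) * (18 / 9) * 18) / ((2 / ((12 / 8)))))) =-1080 / 119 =-9.08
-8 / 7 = -1.14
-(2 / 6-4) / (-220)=-1 / 60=-0.02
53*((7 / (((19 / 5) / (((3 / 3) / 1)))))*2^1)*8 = 29680 / 19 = 1562.11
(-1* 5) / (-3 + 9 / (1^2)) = -5 / 6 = -0.83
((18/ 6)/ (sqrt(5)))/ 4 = 3*sqrt(5)/ 20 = 0.34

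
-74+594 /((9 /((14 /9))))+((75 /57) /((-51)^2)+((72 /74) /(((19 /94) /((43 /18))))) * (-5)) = -52714409 /1828503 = -28.83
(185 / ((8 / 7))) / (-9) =-1295 / 72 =-17.99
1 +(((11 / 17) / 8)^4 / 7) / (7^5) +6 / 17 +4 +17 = 899660284164401 / 40247960080384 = 22.35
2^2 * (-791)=-3164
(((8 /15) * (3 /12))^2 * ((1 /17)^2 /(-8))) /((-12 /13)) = 13 /1560600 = 0.00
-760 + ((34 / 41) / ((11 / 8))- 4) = -344292 / 451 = -763.40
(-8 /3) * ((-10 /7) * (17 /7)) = 1360 /147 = 9.25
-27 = -27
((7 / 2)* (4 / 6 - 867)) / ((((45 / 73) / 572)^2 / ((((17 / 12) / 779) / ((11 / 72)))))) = -49022824907056 / 1577475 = -31076768.19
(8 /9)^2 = 64 /81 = 0.79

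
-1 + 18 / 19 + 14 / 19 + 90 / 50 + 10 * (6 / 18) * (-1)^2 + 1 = 1943 / 285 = 6.82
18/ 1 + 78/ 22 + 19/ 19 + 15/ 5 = 281/ 11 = 25.55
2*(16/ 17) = 32/ 17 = 1.88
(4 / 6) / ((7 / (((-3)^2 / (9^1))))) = 2 / 21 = 0.10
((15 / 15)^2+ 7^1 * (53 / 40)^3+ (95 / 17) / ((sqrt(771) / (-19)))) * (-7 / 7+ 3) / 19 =1106139 / 608000 - 190 * sqrt(771) / 13107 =1.42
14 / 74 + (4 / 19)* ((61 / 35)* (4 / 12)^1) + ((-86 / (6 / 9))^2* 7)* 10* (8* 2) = 1375758087793 / 73815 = 18637920.31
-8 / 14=-4 / 7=-0.57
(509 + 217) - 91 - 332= 303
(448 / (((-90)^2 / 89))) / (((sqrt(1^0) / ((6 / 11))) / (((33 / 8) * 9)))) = 2492 / 25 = 99.68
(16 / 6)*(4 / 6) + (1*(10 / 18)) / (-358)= 5723 / 3222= 1.78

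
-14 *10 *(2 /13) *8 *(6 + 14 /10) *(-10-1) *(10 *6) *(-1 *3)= -32820480 /13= -2524652.31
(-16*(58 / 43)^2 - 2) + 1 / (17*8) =-31.10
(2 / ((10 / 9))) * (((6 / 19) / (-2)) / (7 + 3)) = -27 / 950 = -0.03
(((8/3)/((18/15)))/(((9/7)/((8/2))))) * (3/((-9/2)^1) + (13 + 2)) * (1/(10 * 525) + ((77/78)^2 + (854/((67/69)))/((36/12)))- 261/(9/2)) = 23400.10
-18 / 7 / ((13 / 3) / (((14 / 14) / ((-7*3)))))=18 / 637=0.03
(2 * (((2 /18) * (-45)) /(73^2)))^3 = -1000 /151334226289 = -0.00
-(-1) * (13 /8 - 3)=-1.38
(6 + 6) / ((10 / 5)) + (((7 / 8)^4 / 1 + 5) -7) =18785 / 4096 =4.59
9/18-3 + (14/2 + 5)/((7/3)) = 37/14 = 2.64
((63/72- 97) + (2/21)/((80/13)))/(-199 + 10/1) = 20183/39690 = 0.51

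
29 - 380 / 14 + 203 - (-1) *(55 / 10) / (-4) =11395 / 56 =203.48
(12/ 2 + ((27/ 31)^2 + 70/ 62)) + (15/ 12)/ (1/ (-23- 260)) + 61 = -284.86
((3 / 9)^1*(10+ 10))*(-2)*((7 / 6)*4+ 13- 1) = -2000 / 9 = -222.22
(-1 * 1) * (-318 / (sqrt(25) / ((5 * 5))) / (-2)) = -795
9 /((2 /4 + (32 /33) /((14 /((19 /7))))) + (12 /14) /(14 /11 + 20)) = 378378 /30619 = 12.36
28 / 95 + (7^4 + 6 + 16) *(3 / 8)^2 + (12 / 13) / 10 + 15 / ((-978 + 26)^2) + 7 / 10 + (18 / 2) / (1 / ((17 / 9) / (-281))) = 10749037972121 / 31451920864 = 341.76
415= 415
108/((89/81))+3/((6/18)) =9549/89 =107.29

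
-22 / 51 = -0.43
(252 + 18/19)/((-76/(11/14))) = -2.62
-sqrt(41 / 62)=-sqrt(2542) / 62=-0.81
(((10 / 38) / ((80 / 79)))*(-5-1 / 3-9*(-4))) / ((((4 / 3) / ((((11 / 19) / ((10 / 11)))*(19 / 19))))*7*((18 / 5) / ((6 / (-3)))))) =-219857 / 727776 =-0.30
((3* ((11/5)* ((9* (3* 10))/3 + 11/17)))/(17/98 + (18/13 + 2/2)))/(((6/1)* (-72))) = -10797787/19945080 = -0.54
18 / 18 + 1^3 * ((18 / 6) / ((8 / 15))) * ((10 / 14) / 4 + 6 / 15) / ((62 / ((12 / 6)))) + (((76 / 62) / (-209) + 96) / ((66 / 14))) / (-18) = -595765 / 22686048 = -0.03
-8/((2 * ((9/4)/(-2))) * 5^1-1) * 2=64/49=1.31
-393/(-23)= 393/23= 17.09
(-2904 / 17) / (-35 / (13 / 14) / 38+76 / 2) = -21736 / 4709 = -4.62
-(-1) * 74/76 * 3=111/38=2.92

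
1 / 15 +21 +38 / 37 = 12262 / 555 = 22.09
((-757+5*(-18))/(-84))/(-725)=-121/8700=-0.01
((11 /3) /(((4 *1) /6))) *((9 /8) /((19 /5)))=495 /304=1.63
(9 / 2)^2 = 20.25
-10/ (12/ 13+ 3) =-130/ 51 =-2.55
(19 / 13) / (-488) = -19 / 6344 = -0.00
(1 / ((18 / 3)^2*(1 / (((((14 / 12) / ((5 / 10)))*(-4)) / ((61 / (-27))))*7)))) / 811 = 49 / 49471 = 0.00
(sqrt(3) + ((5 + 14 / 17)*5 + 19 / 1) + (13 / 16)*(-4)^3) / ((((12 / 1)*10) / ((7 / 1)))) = -77 / 340 + 7*sqrt(3) / 120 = -0.13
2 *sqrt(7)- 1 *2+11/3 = 5/3+2 *sqrt(7) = 6.96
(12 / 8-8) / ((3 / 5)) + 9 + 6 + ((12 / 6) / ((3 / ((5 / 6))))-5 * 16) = -1355 / 18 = -75.28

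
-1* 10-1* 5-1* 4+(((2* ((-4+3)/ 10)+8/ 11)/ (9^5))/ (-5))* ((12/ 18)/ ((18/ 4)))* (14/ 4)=-8330338081/ 438438825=-19.00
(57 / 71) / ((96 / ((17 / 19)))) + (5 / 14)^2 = 15033 / 111328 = 0.14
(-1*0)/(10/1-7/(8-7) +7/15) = 0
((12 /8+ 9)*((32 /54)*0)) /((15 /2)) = 0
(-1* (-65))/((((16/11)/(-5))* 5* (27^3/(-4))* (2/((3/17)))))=715/892296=0.00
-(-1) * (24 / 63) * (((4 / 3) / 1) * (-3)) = -1.52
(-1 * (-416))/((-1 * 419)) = -416/419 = -0.99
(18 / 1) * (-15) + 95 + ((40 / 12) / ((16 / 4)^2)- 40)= -5155 / 24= -214.79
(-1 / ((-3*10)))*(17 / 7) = 17 / 210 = 0.08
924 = 924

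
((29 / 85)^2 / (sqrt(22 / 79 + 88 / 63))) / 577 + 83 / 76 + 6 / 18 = 2523 * sqrt(4610914) / 34759662850 + 325 / 228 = 1.43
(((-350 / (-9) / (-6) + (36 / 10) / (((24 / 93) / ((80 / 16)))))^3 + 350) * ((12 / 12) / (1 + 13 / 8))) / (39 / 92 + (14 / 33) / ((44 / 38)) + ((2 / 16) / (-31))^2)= 6835347834147273848 / 55915266007377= 122244.75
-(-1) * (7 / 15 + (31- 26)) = 82 / 15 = 5.47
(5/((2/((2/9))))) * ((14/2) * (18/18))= 35/9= 3.89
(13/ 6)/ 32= 13/ 192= 0.07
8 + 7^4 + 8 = 2417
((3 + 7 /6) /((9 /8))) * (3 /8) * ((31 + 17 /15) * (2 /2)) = 1205 /27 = 44.63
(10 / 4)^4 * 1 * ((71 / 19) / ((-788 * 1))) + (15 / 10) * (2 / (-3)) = -283927 / 239552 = -1.19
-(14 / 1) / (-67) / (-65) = -14 / 4355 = -0.00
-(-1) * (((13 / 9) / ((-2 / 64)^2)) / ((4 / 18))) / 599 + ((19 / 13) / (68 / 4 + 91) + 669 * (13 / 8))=1847248363 / 1681992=1098.25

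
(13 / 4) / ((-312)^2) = 1 / 29952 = 0.00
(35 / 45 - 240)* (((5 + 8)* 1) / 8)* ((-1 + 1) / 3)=0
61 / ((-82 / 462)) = -14091 / 41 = -343.68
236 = 236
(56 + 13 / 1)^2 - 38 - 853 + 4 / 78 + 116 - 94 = 151790 / 39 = 3892.05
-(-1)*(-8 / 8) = -1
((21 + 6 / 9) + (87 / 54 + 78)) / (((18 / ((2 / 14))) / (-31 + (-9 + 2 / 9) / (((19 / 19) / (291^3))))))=-98580334709 / 567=-173863024.18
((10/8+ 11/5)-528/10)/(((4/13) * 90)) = -4277/2400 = -1.78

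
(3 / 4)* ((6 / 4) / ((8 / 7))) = 63 / 64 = 0.98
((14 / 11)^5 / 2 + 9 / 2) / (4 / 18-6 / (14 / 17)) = -125198829 / 143335390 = -0.87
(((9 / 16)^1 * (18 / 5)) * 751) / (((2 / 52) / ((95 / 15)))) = 5008419 / 20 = 250420.95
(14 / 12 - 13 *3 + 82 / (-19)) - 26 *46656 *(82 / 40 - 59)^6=-1179473209454002030943429 / 28500000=-41385024893122878.28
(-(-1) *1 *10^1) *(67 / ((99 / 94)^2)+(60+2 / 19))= 1205.08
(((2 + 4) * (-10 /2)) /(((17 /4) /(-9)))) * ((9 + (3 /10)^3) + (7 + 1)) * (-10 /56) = -459729 /2380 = -193.16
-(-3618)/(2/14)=25326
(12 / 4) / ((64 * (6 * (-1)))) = -1 / 128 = -0.01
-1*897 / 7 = -897 / 7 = -128.14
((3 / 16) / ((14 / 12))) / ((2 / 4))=9 / 28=0.32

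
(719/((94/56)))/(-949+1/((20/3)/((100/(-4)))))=-80528/179117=-0.45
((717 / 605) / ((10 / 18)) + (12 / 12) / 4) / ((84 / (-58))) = -836273 / 508200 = -1.65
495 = 495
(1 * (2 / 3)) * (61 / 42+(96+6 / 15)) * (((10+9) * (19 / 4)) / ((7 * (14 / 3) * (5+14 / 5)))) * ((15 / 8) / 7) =37090945 / 5992896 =6.19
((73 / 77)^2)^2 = 0.81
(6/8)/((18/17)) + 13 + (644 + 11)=16049/24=668.71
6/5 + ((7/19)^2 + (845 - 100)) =746.34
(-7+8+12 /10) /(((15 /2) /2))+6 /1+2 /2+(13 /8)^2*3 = 15.51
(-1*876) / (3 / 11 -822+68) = 9636 / 8291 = 1.16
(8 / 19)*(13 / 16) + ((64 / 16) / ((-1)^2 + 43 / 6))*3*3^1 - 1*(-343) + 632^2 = 744374999 / 1862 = 399771.75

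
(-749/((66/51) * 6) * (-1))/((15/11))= 12733/180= 70.74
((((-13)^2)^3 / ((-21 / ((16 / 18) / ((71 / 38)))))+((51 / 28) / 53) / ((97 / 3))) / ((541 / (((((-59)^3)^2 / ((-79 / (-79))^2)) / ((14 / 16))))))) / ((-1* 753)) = 363651441909343754621578 / 28103473333467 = 12939733021.41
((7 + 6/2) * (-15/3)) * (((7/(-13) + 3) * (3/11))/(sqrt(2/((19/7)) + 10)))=-800 * sqrt(969)/2431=-10.24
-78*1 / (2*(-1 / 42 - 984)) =1638 / 41329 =0.04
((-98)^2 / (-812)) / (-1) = 343 / 29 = 11.83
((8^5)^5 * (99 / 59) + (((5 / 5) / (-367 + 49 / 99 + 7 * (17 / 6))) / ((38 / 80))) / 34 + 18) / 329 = 252043264315932038306022260538 / 1308091537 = 192680142930954562322.82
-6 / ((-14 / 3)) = 9 / 7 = 1.29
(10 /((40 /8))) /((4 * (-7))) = -1 /14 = -0.07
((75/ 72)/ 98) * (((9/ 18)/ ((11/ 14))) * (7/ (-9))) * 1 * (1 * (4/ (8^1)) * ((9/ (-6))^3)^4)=-492075/ 1441792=-0.34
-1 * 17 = -17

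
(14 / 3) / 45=14 / 135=0.10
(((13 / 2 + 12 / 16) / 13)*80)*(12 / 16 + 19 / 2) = 5945 / 13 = 457.31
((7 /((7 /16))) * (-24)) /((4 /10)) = -960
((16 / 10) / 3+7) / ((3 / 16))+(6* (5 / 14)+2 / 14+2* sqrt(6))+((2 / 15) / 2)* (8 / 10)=2* sqrt(6)+66964 / 1575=47.42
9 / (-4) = -2.25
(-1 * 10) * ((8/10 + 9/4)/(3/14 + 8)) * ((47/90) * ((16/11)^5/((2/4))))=-21043871744/833438925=-25.25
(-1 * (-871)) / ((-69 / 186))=-54002 / 23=-2347.91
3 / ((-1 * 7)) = -3 / 7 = -0.43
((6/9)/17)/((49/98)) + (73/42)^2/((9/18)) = 91769/14994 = 6.12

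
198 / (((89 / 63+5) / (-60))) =-187110 / 101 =-1852.57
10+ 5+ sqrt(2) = sqrt(2)+ 15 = 16.41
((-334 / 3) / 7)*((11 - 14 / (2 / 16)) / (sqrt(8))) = 16867*sqrt(2) / 42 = 567.94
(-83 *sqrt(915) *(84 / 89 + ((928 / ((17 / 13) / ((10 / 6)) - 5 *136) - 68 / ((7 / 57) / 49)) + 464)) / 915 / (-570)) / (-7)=483185386772 *sqrt(915) / 796952362325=18.34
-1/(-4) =1/4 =0.25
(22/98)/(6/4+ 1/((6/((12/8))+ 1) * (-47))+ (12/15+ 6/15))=5170/62083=0.08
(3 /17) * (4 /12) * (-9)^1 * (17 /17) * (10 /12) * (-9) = 135 /34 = 3.97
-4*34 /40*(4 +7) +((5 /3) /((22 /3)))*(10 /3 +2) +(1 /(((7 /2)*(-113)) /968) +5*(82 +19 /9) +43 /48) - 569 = -1166390783 /6264720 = -186.18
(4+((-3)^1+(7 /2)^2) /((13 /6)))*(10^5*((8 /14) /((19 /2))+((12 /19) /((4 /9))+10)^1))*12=196983000000 /1729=113928860.61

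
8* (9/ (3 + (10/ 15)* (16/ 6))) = 648/ 43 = 15.07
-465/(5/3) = -279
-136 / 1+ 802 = 666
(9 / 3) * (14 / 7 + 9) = 33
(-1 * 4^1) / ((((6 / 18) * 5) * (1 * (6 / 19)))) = -38 / 5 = -7.60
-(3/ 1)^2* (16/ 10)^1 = -72/ 5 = -14.40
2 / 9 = 0.22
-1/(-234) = 1/234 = 0.00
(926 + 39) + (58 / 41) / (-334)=6607326 / 6847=965.00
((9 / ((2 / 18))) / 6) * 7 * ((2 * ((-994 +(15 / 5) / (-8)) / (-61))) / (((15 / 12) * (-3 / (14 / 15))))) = -233877 / 305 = -766.81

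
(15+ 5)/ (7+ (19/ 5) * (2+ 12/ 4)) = 0.77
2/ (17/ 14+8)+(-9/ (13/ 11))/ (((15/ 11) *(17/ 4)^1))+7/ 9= -0.32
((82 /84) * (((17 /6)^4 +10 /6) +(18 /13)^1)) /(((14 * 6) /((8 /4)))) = 46624421 /29719872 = 1.57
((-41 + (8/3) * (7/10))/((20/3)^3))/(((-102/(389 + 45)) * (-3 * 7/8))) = -18197/85000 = -0.21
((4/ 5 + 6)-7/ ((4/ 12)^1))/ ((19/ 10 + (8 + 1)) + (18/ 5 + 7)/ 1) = -0.66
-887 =-887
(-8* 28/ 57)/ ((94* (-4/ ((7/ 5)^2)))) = 1372/ 66975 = 0.02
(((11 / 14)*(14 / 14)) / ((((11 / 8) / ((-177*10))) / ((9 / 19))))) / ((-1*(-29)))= -63720 / 3857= -16.52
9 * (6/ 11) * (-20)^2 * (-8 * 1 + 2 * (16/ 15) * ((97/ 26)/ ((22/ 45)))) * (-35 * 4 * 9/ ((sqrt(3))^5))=-1193472000 * sqrt(3)/ 1573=-1314147.58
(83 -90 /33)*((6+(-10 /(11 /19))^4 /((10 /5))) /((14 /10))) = 411031987870 /161051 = 2552185.26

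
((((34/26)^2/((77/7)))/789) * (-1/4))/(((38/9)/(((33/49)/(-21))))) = 867/2317288792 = 0.00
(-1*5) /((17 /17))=-5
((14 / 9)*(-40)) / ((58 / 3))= -280 / 87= -3.22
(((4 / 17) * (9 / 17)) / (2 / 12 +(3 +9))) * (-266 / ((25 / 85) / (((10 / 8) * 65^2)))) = -60687900 / 1241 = -48902.42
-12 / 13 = -0.92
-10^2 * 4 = -400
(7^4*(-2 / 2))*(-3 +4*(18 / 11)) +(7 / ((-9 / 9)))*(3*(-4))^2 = -104727 / 11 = -9520.64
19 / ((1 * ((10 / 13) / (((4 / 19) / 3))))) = 1.73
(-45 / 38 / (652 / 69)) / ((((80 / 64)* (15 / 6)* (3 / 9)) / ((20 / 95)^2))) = -29808 / 5590085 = -0.01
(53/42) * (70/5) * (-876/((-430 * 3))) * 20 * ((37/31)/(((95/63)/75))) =360745560/25327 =14243.52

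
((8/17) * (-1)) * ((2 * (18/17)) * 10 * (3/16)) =-540/289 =-1.87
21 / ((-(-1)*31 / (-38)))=-25.74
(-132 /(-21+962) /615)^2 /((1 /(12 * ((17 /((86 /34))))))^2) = 23284318464 /68805614857225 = 0.00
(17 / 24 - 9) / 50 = -199 / 1200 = -0.17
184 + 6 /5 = 926 /5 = 185.20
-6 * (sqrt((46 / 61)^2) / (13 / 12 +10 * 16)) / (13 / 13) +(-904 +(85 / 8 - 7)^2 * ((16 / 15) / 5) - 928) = -64706813567 / 35373900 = -1829.22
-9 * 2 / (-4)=9 / 2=4.50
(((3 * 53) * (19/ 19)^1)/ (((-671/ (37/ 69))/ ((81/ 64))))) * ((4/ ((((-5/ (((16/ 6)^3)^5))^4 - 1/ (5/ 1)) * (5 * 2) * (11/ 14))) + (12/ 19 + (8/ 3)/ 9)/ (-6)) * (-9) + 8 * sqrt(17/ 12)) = -618159500415960066099956535572777780646629428109256482426348895/ 158177912626441661278971071097647382762831475221206299982507104 - 52947 * sqrt(51)/ 246928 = -5.44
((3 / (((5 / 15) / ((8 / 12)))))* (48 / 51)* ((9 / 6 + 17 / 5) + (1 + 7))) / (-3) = -2064 / 85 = -24.28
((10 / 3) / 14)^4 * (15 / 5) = 625 / 64827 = 0.01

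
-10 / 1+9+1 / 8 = -7 / 8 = -0.88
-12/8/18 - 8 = -97/12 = -8.08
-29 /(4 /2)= -29 /2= -14.50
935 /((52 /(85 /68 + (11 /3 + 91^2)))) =92967985 /624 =148987.16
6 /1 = 6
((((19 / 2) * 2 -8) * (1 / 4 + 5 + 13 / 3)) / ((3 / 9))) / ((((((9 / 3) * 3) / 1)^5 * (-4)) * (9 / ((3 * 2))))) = -1265 / 1417176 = -0.00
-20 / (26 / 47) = -36.15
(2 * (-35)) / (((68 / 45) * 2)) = -1575 / 68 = -23.16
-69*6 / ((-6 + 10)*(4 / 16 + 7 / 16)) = -1656 / 11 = -150.55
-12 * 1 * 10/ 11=-120/ 11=-10.91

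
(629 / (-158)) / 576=-629 / 91008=-0.01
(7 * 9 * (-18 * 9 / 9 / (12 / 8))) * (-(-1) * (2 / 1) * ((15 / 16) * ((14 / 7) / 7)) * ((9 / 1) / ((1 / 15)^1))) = -54675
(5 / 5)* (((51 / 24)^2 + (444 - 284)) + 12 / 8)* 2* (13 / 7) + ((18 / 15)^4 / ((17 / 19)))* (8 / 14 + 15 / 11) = 16260766607 / 26180000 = 621.11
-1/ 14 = -0.07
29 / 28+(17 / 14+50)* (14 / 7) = 2897 / 28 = 103.46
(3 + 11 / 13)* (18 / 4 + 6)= 525 / 13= 40.38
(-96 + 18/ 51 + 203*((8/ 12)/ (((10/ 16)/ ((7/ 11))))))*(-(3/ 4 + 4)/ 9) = -1123109/ 50490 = -22.24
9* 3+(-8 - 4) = 15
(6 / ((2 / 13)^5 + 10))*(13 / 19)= 4826809 / 11757713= 0.41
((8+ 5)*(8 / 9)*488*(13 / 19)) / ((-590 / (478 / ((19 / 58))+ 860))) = -1615131648 / 106495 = -15166.27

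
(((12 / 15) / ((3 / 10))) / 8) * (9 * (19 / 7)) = 57 / 7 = 8.14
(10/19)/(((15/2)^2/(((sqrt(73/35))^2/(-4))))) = -146/29925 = -0.00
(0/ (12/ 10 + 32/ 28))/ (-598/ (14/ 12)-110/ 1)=0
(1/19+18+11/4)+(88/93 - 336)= -2221127/7068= -314.25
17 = 17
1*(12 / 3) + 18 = 22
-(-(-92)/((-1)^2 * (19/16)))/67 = -1472/1273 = -1.16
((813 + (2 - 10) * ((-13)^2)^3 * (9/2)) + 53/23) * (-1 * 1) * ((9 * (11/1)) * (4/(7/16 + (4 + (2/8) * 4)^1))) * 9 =75966975532800/667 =113893516540.93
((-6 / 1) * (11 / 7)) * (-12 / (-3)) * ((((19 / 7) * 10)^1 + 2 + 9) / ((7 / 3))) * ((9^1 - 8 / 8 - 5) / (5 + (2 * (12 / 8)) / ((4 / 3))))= -2537568 / 9947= -255.11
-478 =-478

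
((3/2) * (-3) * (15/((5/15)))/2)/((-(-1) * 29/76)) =-7695/29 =-265.34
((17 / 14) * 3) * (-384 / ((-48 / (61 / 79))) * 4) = 49776 / 553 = 90.01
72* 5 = 360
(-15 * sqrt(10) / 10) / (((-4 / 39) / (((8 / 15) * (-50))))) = -390 * sqrt(10) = -1233.29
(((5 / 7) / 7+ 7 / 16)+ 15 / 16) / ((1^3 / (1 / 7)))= 579 / 2744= 0.21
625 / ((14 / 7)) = 625 / 2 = 312.50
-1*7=-7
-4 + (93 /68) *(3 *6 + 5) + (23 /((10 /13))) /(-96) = 442997 /16320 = 27.14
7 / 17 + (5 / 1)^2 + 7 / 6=2711 / 102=26.58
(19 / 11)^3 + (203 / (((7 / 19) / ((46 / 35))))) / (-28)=-13506853 / 652190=-20.71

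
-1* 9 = -9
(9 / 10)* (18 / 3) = 27 / 5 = 5.40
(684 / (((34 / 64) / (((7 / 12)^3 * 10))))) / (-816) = -32585 / 10404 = -3.13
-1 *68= -68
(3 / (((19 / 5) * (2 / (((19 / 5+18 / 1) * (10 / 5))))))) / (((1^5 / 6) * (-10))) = -981 / 95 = -10.33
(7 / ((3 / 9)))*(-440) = -9240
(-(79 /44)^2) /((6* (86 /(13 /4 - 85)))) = 680269 /1331968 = 0.51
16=16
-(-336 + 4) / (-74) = -166 / 37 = -4.49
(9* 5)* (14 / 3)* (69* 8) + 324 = 116244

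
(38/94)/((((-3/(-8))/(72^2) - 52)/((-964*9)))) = 2278803456/33785809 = 67.45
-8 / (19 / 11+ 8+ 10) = -88 / 217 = -0.41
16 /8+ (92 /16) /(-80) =617 /320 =1.93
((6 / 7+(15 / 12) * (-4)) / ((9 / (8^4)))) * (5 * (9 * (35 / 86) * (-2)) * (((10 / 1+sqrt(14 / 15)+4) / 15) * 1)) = 118784 * sqrt(210) / 387+8314880 / 129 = 68904.35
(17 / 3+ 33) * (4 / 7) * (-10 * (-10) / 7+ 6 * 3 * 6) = 397184 / 147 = 2701.93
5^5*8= 25000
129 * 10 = 1290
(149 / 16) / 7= 1.33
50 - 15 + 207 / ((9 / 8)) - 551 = -332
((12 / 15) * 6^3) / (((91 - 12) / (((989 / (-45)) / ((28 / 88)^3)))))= -1010963712 / 677425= -1492.36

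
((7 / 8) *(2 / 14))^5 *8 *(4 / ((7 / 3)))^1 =3 / 7168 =0.00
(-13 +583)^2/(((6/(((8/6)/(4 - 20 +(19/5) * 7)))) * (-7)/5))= -1805000/371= -4865.23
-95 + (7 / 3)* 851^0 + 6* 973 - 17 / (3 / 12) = 17032 / 3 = 5677.33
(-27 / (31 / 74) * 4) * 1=-7992 / 31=-257.81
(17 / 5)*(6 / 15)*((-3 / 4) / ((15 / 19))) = -323 / 250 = -1.29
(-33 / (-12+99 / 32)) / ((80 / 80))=352 / 95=3.71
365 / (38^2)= 365 / 1444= 0.25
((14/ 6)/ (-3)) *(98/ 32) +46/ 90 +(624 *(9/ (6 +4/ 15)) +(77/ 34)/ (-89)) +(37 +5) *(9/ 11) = 174335954011/ 187733040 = 928.64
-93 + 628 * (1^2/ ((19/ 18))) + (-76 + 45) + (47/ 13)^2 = 1554183/ 3211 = 484.02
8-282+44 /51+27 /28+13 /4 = -192011 /714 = -268.92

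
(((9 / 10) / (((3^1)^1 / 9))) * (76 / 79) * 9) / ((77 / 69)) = 637146 / 30415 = 20.95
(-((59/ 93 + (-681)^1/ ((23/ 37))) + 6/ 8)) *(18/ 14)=28084317/ 19964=1406.75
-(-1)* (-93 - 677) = -770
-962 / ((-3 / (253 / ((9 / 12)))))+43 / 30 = 9735569 / 90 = 108172.99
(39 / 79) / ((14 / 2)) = 0.07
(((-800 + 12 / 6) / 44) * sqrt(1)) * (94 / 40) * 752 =-1762782 / 55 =-32050.58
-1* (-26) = 26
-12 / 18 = -2 / 3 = -0.67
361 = 361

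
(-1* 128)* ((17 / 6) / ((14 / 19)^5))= -1669.69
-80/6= -40/3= -13.33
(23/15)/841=23/12615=0.00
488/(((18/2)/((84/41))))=13664/123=111.09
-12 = -12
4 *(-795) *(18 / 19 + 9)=-601020 / 19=-31632.63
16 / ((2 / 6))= 48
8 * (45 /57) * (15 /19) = 1800 /361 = 4.99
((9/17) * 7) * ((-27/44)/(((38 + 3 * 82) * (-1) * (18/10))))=945/212432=0.00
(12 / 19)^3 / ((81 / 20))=1280 / 20577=0.06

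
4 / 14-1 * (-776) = 5434 / 7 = 776.29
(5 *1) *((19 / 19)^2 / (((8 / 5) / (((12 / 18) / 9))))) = 25 / 108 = 0.23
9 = 9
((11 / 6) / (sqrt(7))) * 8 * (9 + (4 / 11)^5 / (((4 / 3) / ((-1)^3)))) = 1931588 * sqrt(7) / 102487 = 49.86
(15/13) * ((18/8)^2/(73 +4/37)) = 0.08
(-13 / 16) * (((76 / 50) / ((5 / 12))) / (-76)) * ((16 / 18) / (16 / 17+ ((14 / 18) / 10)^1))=1326 / 38975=0.03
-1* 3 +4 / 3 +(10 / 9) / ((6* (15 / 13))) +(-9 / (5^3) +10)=85271 / 10125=8.42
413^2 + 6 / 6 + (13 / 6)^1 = 1023433 / 6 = 170572.17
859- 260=599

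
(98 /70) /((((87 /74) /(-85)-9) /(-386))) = 3399116 /56697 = 59.95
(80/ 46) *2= 80/ 23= 3.48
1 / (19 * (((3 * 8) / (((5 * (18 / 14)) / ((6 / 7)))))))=0.02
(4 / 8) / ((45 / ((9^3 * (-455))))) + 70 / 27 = -198877 / 54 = -3682.91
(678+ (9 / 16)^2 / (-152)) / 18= 8794085 / 233472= 37.67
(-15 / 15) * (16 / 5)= -16 / 5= -3.20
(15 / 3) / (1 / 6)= 30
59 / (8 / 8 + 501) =0.12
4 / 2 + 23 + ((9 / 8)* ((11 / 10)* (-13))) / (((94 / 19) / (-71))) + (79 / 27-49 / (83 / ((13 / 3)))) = 4318245763 / 16852320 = 256.24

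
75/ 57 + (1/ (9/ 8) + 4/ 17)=7093/ 2907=2.44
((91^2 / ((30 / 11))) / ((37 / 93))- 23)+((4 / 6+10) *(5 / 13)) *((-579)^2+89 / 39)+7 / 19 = 14787547714379 / 10692630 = 1382966.37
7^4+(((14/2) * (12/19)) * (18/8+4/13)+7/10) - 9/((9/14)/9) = 297311/130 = 2287.01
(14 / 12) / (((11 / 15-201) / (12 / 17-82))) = 24185 / 51068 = 0.47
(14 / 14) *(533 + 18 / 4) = 1075 / 2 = 537.50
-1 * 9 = -9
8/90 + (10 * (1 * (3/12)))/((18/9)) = 241/180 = 1.34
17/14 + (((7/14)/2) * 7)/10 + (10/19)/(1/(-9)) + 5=8791/5320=1.65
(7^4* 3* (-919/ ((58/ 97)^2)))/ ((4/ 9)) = -560550706317/ 13456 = -41658048.92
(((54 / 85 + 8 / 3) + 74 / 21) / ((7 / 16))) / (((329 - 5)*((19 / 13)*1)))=633568 / 19229805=0.03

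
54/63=6/7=0.86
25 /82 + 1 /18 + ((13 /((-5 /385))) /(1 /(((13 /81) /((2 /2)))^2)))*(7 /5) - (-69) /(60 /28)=-4757557 /1345005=-3.54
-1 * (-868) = 868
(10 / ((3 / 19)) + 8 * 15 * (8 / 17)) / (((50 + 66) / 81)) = 82485 / 986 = 83.66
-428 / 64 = -107 / 16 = -6.69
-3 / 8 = -0.38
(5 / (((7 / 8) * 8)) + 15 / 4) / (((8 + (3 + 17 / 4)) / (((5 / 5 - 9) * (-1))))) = 1000 / 427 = 2.34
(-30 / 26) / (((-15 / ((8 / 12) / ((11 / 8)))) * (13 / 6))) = 32 / 1859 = 0.02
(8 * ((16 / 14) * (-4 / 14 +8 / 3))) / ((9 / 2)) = 6400 / 1323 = 4.84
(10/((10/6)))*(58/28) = 87/7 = 12.43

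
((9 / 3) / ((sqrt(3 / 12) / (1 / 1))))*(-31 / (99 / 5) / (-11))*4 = 1240 / 363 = 3.42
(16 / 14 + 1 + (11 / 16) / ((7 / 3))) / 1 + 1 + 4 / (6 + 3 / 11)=4499 / 1104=4.08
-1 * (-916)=916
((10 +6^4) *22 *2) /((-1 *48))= -1197.17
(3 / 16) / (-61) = -3 / 976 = -0.00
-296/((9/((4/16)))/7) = -518/9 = -57.56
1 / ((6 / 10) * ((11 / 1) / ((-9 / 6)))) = -5 / 22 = -0.23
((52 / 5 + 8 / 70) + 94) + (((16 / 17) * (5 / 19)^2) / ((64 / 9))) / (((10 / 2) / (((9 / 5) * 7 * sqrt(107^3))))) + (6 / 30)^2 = 60669 * sqrt(107) / 24548 + 18297 / 175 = 130.12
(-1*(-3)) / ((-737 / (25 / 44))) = -75 / 32428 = -0.00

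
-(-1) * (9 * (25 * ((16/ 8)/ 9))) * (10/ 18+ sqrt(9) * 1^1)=1600/ 9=177.78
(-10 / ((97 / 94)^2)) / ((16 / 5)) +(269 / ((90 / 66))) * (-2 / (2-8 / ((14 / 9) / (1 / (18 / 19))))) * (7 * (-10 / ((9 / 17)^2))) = -197149965608 / 6859161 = -28742.58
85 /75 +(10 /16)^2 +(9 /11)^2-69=-7760257 /116160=-66.81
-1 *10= -10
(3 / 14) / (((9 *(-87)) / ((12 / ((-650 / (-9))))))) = -3 / 65975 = -0.00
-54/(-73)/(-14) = -0.05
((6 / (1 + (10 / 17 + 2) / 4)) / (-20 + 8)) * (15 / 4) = -255 / 224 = -1.14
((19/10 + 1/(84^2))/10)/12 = 67037/4233600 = 0.02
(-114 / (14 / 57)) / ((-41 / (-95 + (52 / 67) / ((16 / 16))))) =-20510937 / 19229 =-1066.67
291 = 291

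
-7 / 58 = -0.12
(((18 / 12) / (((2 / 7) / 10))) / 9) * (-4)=-70 / 3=-23.33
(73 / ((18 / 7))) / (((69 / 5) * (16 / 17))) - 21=-373877 / 19872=-18.81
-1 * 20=-20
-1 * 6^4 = -1296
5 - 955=-950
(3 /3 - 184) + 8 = -175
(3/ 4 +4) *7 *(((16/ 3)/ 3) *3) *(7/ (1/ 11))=40964/ 3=13654.67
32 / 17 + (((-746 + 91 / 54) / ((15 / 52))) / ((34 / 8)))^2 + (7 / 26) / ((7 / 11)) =454300891459859 / 1232483850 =368605.96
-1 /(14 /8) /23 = -0.02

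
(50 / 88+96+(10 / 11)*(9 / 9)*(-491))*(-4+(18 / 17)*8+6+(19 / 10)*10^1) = -10308.68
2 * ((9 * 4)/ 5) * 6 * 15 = 1296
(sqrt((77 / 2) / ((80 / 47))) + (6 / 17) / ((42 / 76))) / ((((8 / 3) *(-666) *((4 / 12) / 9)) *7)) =-0.01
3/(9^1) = 1/3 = 0.33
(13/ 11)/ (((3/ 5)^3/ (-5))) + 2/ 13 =-105031/ 3861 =-27.20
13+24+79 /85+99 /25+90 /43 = 803779 /18275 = 43.98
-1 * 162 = -162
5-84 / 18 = 1 / 3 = 0.33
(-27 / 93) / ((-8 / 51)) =1.85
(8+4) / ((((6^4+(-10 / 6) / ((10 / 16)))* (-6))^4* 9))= 1 / 2719619512320000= 0.00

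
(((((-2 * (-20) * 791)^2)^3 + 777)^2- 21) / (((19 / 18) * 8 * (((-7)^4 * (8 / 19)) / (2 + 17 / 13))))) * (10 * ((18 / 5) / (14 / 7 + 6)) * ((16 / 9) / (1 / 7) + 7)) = 347800850964417868473768206775814670377493741414608602675 / 10192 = 34124887261030010643030630000000000000000000000000000.00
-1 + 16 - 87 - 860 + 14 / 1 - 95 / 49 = -45077 / 49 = -919.94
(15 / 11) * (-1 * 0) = 0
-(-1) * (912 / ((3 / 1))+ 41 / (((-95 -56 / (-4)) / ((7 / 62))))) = 1526401 / 5022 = 303.94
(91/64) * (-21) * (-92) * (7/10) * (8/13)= 23667/20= 1183.35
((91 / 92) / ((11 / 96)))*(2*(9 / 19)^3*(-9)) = -28658448 / 1735327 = -16.51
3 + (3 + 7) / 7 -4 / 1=3 / 7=0.43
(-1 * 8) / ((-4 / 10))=20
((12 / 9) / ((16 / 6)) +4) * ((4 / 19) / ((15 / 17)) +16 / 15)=558 / 95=5.87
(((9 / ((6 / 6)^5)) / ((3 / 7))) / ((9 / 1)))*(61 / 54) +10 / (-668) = 35452 / 13527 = 2.62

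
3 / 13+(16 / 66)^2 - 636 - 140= -10981733 / 14157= -775.71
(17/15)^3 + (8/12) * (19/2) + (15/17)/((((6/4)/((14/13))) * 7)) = 7.88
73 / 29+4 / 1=189 / 29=6.52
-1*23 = -23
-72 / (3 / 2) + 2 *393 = 738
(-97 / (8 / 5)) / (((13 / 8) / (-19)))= 9215 / 13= 708.85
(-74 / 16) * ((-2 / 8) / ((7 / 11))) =1.82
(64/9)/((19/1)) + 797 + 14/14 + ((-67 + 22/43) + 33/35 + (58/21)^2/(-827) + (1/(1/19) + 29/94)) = 752.13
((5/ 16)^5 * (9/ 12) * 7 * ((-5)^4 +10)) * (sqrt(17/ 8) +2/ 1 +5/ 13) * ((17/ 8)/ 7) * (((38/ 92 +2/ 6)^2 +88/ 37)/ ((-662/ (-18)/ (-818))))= -2654083021978359375/ 5652084284194816-85615581354140625 * sqrt(34)/ 1739102856675328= -756.63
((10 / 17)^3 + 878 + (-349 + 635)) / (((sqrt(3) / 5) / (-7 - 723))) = -20877021800*sqrt(3) / 14739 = -2453359.28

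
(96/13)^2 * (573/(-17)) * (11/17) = -1189.34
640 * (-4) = -2560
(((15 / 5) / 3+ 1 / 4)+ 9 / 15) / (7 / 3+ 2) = 111 / 260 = 0.43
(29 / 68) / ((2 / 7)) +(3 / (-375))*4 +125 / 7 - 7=1465817 / 119000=12.32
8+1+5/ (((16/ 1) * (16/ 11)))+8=4407/ 256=17.21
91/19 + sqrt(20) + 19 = 2 * sqrt(5) + 452/19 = 28.26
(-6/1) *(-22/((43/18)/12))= 28512/43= 663.07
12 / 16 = 3 / 4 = 0.75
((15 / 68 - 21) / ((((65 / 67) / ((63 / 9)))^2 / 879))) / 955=-273197500947 / 274371500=-995.72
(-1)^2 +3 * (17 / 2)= 53 / 2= 26.50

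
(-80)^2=6400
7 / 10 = 0.70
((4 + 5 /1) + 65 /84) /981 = 821 /82404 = 0.01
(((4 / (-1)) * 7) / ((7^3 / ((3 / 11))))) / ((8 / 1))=-3 / 1078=-0.00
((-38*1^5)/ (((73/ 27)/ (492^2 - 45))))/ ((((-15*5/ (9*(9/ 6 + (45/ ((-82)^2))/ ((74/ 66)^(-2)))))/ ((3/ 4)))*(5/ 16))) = 2742664763906946/ 1856034125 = 1477701.69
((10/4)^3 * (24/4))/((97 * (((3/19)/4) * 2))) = 2375/194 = 12.24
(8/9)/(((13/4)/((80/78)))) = 1280/4563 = 0.28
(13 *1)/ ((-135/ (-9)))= 13/ 15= 0.87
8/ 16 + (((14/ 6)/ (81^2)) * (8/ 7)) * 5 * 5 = 20083/ 39366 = 0.51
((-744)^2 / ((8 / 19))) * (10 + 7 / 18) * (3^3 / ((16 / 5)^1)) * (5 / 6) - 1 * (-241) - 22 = 768249177 / 8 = 96031147.12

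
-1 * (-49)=49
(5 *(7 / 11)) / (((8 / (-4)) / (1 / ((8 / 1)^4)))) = -35 / 90112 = -0.00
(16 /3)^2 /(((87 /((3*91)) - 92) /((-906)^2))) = -2124688384 /8343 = -254667.19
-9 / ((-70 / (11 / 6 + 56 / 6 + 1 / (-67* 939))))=843033 / 587188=1.44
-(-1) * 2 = 2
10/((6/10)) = 50/3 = 16.67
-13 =-13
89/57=1.56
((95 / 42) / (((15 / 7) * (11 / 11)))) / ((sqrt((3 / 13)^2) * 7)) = 0.65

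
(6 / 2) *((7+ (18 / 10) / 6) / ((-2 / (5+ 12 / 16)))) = -5037 / 80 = -62.96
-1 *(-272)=272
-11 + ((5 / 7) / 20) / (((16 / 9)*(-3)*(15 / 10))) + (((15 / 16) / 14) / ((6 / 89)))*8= -685 / 224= -3.06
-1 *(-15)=15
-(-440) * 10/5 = 880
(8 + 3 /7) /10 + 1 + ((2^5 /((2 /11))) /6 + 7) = 8017 /210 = 38.18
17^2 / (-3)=-289 / 3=-96.33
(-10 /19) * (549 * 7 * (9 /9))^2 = -147686490 /19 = -7772973.16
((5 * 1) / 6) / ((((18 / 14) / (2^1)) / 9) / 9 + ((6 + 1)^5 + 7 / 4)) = 210 / 4235807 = 0.00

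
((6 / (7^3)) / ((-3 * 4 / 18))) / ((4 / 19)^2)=-3249 / 5488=-0.59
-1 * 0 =0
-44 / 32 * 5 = -55 / 8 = -6.88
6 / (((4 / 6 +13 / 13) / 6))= 108 / 5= 21.60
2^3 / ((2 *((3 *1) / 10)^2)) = 400 / 9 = 44.44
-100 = -100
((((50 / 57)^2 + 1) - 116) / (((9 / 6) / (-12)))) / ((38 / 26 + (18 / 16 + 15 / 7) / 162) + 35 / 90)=488.53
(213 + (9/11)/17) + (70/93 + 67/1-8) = 4744279/17391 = 272.80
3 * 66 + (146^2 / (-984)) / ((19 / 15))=281839 / 1558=180.90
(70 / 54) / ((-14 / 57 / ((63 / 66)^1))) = -665 / 132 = -5.04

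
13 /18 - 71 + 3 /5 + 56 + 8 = -511 /90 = -5.68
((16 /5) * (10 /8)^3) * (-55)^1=-343.75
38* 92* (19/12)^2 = 157757/18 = 8764.28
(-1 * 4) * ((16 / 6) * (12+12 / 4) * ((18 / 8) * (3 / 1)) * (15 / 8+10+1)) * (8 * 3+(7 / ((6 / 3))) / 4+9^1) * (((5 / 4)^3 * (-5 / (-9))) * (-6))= 785053125 / 256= 3066613.77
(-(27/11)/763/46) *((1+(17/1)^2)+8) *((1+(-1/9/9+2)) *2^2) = -13112/52647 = -0.25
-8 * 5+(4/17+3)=-625/17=-36.76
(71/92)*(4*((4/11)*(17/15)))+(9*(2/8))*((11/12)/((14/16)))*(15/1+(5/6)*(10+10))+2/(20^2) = 80672653/1062600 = 75.92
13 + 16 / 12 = 43 / 3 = 14.33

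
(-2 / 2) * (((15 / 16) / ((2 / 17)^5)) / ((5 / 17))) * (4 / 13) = -72412707 / 1664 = -43517.25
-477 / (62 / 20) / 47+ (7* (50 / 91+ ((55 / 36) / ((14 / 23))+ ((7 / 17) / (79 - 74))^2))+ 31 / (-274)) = 24400467795257 / 1349875823400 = 18.08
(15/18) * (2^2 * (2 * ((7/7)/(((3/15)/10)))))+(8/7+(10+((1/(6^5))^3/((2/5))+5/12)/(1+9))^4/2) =949092672998924793836291784121771148190341393601724423/175163261882790298841732744149208180254528487030784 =5418.33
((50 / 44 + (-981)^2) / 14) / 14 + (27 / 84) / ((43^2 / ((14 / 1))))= 39146986387 / 7972888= 4910.01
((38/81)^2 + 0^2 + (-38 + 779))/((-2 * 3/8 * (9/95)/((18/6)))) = -1847995100/59049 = -31295.96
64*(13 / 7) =832 / 7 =118.86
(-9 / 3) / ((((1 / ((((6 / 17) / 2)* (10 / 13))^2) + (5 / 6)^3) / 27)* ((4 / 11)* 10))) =-120285 / 296171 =-0.41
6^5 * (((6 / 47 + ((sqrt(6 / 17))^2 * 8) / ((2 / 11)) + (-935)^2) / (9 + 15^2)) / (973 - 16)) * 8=804693064320 / 3313453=242856.34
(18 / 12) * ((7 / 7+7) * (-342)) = -4104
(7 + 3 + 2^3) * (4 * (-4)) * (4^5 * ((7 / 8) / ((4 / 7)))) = -451584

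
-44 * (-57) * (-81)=-203148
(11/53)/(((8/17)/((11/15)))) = 2057/6360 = 0.32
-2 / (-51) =2 / 51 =0.04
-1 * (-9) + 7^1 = 16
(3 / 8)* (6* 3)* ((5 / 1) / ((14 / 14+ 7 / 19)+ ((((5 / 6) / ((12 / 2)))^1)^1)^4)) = 24.66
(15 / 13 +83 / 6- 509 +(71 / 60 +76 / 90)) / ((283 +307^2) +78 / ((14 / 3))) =-1611743 / 309741588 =-0.01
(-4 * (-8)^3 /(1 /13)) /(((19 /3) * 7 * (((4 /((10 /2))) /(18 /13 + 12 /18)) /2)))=409600 /133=3079.70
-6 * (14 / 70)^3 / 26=-3 / 1625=-0.00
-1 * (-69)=69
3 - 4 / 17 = 47 / 17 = 2.76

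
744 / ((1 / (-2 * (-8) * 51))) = 607104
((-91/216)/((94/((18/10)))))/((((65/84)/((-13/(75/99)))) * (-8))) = -21021/940000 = -0.02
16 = 16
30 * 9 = 270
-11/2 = -5.50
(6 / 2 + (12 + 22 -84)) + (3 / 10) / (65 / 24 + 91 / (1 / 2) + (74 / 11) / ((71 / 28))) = -825268619 / 17559505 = -47.00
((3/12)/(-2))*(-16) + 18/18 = 3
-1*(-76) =76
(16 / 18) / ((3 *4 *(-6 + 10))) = 0.02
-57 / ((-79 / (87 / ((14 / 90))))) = 223155 / 553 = 403.54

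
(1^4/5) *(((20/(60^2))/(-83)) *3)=-1/24900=-0.00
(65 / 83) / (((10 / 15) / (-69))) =-13455 / 166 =-81.05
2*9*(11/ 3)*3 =198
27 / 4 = 6.75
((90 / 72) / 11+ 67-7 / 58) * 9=769347 / 1276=602.94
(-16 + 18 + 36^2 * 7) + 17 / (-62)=562571 / 62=9073.73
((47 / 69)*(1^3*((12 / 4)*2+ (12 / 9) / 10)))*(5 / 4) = 47 / 9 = 5.22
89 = 89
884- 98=786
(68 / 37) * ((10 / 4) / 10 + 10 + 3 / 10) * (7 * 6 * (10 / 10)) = 150654 / 185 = 814.35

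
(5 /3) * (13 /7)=65 /21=3.10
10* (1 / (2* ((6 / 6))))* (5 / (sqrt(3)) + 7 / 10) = 7 / 2 + 25* sqrt(3) / 3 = 17.93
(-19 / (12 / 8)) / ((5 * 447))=-38 / 6705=-0.01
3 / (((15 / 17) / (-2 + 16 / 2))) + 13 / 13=107 / 5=21.40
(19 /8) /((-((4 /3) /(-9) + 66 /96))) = -1026 /233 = -4.40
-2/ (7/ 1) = -2/ 7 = -0.29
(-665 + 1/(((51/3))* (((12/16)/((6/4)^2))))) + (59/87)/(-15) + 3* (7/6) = -29344931/44370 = -661.37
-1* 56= -56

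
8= 8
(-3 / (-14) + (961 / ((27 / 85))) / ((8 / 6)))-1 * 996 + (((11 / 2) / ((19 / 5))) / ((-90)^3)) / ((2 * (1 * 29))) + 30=2931515825323 / 2249402400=1303.24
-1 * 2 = -2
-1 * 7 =-7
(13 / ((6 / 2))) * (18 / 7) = 78 / 7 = 11.14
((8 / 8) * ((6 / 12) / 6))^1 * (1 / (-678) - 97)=-65767 / 8136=-8.08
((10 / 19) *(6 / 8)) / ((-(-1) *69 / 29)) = 145 / 874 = 0.17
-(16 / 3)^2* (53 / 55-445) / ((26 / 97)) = 303223552 / 6435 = 47120.99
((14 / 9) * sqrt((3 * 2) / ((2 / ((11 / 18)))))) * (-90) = -70 * sqrt(66) / 3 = -189.56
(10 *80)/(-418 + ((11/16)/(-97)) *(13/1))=-1241600/648879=-1.91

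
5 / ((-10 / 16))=-8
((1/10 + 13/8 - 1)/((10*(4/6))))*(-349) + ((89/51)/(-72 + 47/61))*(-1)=-1344789157/35455200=-37.93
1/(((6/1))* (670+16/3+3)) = 1/4070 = 0.00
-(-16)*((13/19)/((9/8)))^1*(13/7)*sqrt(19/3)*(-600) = -27287.89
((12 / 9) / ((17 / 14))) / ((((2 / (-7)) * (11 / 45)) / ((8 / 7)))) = -3360 / 187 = -17.97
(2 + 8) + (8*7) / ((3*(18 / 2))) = 326 / 27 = 12.07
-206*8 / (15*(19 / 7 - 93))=1442 / 1185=1.22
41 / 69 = 0.59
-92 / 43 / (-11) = 0.19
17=17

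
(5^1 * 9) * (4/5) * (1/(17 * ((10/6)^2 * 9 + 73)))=18/833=0.02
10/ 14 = 5/ 7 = 0.71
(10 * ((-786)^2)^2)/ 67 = 3816718976160/ 67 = 56965954868.06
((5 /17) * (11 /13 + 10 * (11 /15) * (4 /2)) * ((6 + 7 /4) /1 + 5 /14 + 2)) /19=856075 /352716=2.43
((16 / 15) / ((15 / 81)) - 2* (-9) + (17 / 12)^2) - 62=-130439 / 3600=-36.23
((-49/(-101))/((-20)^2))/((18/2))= 49/363600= 0.00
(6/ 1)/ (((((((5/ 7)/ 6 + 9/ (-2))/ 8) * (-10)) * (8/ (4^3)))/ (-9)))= -78.89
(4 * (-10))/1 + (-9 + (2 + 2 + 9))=-36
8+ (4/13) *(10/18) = 956/117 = 8.17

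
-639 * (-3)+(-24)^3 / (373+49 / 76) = 53386425 / 28397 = 1880.00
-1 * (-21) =21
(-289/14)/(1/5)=-1445/14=-103.21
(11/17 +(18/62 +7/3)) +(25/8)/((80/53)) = 1080853/202368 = 5.34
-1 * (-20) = 20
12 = 12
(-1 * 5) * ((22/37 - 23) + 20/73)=298885/2701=110.66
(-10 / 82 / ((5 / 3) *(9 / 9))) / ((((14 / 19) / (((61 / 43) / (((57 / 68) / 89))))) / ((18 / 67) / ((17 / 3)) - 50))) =88253824 / 118121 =747.15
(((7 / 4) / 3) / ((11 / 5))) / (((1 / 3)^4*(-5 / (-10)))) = 945 / 22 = 42.95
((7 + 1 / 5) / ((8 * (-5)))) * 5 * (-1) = 9 / 10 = 0.90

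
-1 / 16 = -0.06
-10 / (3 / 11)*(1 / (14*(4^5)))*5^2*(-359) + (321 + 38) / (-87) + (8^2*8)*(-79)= -25212278155 / 623616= -40429.17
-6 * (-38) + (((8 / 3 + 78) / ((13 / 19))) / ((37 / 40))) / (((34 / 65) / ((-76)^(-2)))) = 228.04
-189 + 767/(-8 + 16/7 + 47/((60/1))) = -713559/2071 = -344.55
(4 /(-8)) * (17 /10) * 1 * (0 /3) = 0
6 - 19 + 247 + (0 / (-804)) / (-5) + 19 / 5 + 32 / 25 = 5977 / 25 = 239.08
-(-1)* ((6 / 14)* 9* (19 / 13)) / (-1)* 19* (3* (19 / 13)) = -555579 / 1183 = -469.64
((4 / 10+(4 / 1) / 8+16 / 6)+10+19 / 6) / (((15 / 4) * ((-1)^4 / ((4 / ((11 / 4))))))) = 16064 / 2475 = 6.49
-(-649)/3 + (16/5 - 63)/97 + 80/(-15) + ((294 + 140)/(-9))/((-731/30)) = 225869848/1063605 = 212.36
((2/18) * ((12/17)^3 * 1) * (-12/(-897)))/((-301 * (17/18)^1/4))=-55296/7516806479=-0.00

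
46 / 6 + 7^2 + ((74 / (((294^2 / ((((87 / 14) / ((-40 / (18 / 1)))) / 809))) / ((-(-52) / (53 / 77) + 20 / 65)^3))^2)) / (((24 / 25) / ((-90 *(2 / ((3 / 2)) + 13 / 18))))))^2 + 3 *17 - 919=-929999568408706273752496904283923931516022426647236789291677079554 / 1173564069261215467035820319320697745342848727160007770130312643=-792.46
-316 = -316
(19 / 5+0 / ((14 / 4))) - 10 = -31 / 5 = -6.20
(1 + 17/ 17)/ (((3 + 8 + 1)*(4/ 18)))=3/ 4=0.75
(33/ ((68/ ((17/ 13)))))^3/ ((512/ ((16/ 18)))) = 3993/ 8998912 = 0.00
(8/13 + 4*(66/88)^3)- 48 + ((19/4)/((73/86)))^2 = -15942717/1108432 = -14.38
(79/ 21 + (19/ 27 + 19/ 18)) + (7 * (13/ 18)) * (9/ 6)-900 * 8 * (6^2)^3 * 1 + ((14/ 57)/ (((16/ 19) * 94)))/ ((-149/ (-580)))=-889233689387467/ 2647134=-335923186.88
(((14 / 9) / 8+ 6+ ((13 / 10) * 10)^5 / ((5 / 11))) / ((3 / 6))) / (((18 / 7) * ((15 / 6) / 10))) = 1029232001 / 405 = 2541313.58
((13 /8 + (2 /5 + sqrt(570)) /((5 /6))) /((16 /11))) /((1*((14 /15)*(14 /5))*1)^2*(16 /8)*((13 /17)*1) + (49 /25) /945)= 53140725 /383621504 + 1893375*sqrt(570) /23976344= 2.02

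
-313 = -313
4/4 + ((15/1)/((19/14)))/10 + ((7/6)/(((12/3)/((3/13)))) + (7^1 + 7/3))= 68207/5928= 11.51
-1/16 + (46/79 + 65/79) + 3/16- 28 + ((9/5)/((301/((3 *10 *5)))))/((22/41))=-51891599/2092552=-24.80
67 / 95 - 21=-20.29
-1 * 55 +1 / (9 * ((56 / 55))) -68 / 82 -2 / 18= -1153697 / 20664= -55.83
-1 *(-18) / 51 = 6 / 17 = 0.35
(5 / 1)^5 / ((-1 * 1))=-3125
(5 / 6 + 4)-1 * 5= -1 / 6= -0.17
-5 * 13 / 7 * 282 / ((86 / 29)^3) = -223525185 / 2226196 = -100.41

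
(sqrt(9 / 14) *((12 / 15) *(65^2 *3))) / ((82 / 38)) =288990 *sqrt(14) / 287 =3767.60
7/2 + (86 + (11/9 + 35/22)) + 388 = 480.31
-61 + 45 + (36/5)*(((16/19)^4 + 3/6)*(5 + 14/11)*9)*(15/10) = 388008541/651605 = 595.47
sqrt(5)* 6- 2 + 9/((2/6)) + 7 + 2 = 6* sqrt(5) + 34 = 47.42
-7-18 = -25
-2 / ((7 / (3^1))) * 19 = -114 / 7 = -16.29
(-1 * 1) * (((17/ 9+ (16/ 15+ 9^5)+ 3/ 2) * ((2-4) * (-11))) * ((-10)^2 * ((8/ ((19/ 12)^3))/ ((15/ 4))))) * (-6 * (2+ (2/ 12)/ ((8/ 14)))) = 6585263421440/ 6859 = 960090891.01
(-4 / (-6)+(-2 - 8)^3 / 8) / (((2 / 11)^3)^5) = -1558113567192037823 / 98304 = -15849950838135.15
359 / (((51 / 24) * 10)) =1436 / 85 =16.89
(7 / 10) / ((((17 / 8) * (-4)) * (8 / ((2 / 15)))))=-7 / 5100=-0.00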